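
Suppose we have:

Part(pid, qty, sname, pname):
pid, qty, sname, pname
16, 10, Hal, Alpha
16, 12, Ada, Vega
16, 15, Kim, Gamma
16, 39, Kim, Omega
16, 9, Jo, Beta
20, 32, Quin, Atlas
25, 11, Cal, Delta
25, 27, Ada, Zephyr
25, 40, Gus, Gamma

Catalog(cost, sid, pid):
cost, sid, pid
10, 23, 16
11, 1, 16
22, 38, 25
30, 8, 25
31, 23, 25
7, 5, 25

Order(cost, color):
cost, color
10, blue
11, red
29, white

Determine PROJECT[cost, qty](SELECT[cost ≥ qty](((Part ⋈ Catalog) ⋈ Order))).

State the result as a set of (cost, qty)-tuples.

Part ⋈ Catalog (natural join on pid): {(16, 10, Hal, Alpha, 10, 23), (16, 10, Hal, Alpha, 11, 1), (16, 12, Ada, Vega, 10, 23), (16, 12, Ada, Vega, 11, 1), (16, 15, Kim, Gamma, 10, 23), (16, 15, Kim, Gamma, 11, 1), (16, 39, Kim, Omega, 10, 23), (16, 39, Kim, Omega, 11, 1), (16, 9, Jo, Beta, 10, 23), (16, 9, Jo, Beta, 11, 1), (25, 11, Cal, Delta, 22, 38), (25, 11, Cal, Delta, 30, 8), (25, 11, Cal, Delta, 31, 23), (25, 11, Cal, Delta, 7, 5), (25, 27, Ada, Zephyr, 22, 38), (25, 27, Ada, Zephyr, 30, 8), (25, 27, Ada, Zephyr, 31, 23), (25, 27, Ada, Zephyr, 7, 5), (25, 40, Gus, Gamma, 22, 38), (25, 40, Gus, Gamma, 30, 8), (25, 40, Gus, Gamma, 31, 23), (25, 40, Gus, Gamma, 7, 5)}
(Part ⋈ Catalog) ⋈ Order (natural join on cost): {(16, 10, Hal, Alpha, 10, 23, blue), (16, 10, Hal, Alpha, 11, 1, red), (16, 12, Ada, Vega, 10, 23, blue), (16, 12, Ada, Vega, 11, 1, red), (16, 15, Kim, Gamma, 10, 23, blue), (16, 15, Kim, Gamma, 11, 1, red), (16, 39, Kim, Omega, 10, 23, blue), (16, 39, Kim, Omega, 11, 1, red), (16, 9, Jo, Beta, 10, 23, blue), (16, 9, Jo, Beta, 11, 1, red)}
Apply σ_{cost ≥ qty}; surviving tuples: {(16, 10, Hal, Alpha, 10, 23, blue), (16, 10, Hal, Alpha, 11, 1, red), (16, 9, Jo, Beta, 10, 23, blue), (16, 9, Jo, Beta, 11, 1, red)}
Projecting to cost, qty: {(10, 10), (10, 9), (11, 10), (11, 9)}

{(10, 10), (10, 9), (11, 10), (11, 9)}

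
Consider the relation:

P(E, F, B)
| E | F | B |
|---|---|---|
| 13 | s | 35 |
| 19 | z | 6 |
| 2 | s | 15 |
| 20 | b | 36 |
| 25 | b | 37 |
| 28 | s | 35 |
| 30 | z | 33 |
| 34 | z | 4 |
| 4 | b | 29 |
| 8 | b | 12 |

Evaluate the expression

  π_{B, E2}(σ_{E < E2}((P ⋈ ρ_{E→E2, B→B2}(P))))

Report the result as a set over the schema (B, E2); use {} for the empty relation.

{(12, 20), (12, 25), (15, 13), (15, 28), (29, 20), (29, 25), (29, 8), (33, 34), (35, 28), (36, 25), (6, 30), (6, 34)}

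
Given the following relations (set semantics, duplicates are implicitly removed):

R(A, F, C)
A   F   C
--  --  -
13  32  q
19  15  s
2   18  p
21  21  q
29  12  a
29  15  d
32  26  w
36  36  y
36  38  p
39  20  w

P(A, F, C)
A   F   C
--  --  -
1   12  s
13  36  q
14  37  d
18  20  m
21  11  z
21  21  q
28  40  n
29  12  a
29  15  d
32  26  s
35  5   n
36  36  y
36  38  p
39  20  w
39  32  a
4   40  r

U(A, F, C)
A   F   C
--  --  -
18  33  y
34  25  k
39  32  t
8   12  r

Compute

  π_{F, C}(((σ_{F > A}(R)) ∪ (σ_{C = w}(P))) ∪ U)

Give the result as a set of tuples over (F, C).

{(12, r), (18, p), (20, w), (25, k), (32, q), (32, t), (33, y), (38, p)}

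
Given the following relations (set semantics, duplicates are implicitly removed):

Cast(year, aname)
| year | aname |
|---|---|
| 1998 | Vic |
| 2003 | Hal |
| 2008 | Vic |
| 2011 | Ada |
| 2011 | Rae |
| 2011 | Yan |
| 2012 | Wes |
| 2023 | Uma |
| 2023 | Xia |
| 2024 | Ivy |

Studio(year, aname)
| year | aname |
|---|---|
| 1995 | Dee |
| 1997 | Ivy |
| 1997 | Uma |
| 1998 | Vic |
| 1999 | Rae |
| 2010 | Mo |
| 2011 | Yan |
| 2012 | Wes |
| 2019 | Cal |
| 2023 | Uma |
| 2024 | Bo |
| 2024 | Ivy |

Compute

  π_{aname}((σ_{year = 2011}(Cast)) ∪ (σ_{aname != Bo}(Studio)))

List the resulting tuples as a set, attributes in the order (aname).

Selection year = 2011: {(2011, Ada), (2011, Rae), (2011, Yan)}
Selection aname != Bo: {(1995, Dee), (1997, Ivy), (1997, Uma), (1998, Vic), (1999, Rae), (2010, Mo), (2011, Yan), (2012, Wes), (2019, Cal), (2023, Uma), (2024, Ivy)}
Union: {(2011, Ada), (2011, Rae), (2011, Yan)} with {(1995, Dee), (1997, Ivy), (1997, Uma), (1998, Vic), (1999, Rae), (2010, Mo), (2011, Yan), (2012, Wes), (2019, Cal), (2023, Uma), (2024, Ivy)} → {(1995, Dee), (1997, Ivy), (1997, Uma), (1998, Vic), (1999, Rae), (2010, Mo), (2011, Ada), (2011, Rae), (2011, Yan), (2012, Wes), (2019, Cal), (2023, Uma), (2024, Ivy)}
Keep only column(s) aname (3 duplicate(s) eliminated): {Ada, Cal, Dee, Ivy, Mo, Rae, Uma, Vic, Wes, Yan}

{Ada, Cal, Dee, Ivy, Mo, Rae, Uma, Vic, Wes, Yan}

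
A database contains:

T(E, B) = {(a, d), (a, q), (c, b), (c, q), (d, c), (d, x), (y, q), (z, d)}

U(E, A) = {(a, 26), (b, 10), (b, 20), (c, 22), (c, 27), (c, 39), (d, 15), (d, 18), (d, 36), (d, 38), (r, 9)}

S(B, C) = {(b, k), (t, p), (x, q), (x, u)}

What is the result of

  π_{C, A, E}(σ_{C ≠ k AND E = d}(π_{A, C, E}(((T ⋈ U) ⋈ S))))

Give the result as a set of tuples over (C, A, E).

{(q, 15, d), (q, 18, d), (q, 36, d), (q, 38, d), (u, 15, d), (u, 18, d), (u, 36, d), (u, 38, d)}

Natural join on E: {(a, d, 26), (a, q, 26), (c, b, 22), (c, b, 27), (c, b, 39), (c, q, 22), (c, q, 27), (c, q, 39), (d, c, 15), (d, c, 18), (d, c, 36), (d, c, 38), (d, x, 15), (d, x, 18), (d, x, 36), (d, x, 38)}
Natural join on B: {(c, b, 22, k), (c, b, 27, k), (c, b, 39, k), (d, x, 15, q), (d, x, 15, u), (d, x, 18, q), (d, x, 18, u), (d, x, 36, q), (d, x, 36, u), (d, x, 38, q), (d, x, 38, u)}
Keep only column(s) A, C, E: {(15, q, d), (15, u, d), (18, q, d), (18, u, d), (22, k, c), (27, k, c), (36, q, d), (36, u, d), (38, q, d), (38, u, d), (39, k, c)}
Apply σ_{C ≠ k AND E = d}; surviving tuples: {(15, q, d), (15, u, d), (18, q, d), (18, u, d), (36, q, d), (36, u, d), (38, q, d), (38, u, d)}
Keep only column(s) C, A, E: {(q, 15, d), (q, 18, d), (q, 36, d), (q, 38, d), (u, 15, d), (u, 18, d), (u, 36, d), (u, 38, d)}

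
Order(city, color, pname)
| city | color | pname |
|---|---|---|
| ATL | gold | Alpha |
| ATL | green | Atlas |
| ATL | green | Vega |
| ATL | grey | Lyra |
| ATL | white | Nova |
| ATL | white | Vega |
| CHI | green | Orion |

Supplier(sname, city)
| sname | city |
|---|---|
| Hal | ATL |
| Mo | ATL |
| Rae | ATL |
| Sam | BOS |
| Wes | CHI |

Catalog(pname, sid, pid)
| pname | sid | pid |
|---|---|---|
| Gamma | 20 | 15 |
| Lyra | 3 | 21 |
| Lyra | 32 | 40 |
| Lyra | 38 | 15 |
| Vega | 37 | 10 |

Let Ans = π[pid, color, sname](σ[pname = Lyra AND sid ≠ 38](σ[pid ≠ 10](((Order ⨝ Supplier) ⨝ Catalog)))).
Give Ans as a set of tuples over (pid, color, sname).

Order ⋈ Supplier (natural join on city): {(ATL, gold, Alpha, Hal), (ATL, gold, Alpha, Mo), (ATL, gold, Alpha, Rae), (ATL, green, Atlas, Hal), (ATL, green, Atlas, Mo), (ATL, green, Atlas, Rae), (ATL, green, Vega, Hal), (ATL, green, Vega, Mo), (ATL, green, Vega, Rae), (ATL, grey, Lyra, Hal), (ATL, grey, Lyra, Mo), (ATL, grey, Lyra, Rae), (ATL, white, Nova, Hal), (ATL, white, Nova, Mo), (ATL, white, Nova, Rae), (ATL, white, Vega, Hal), (ATL, white, Vega, Mo), (ATL, white, Vega, Rae), (CHI, green, Orion, Wes)}
(Order ⨝ Supplier) ⋈ Catalog (natural join on pname): {(ATL, green, Vega, Hal, 37, 10), (ATL, green, Vega, Mo, 37, 10), (ATL, green, Vega, Rae, 37, 10), (ATL, grey, Lyra, Hal, 3, 21), (ATL, grey, Lyra, Hal, 32, 40), (ATL, grey, Lyra, Hal, 38, 15), (ATL, grey, Lyra, Mo, 3, 21), (ATL, grey, Lyra, Mo, 32, 40), (ATL, grey, Lyra, Mo, 38, 15), (ATL, grey, Lyra, Rae, 3, 21), (ATL, grey, Lyra, Rae, 32, 40), (ATL, grey, Lyra, Rae, 38, 15), (ATL, white, Vega, Hal, 37, 10), (ATL, white, Vega, Mo, 37, 10), (ATL, white, Vega, Rae, 37, 10)}
Filtering on pid ≠ 10 leaves {(ATL, grey, Lyra, Hal, 3, 21), (ATL, grey, Lyra, Hal, 32, 40), (ATL, grey, Lyra, Hal, 38, 15), (ATL, grey, Lyra, Mo, 3, 21), (ATL, grey, Lyra, Mo, 32, 40), (ATL, grey, Lyra, Mo, 38, 15), (ATL, grey, Lyra, Rae, 3, 21), (ATL, grey, Lyra, Rae, 32, 40), (ATL, grey, Lyra, Rae, 38, 15)}.
Filtering on pname = Lyra AND sid ≠ 38 leaves {(ATL, grey, Lyra, Hal, 3, 21), (ATL, grey, Lyra, Hal, 32, 40), (ATL, grey, Lyra, Mo, 3, 21), (ATL, grey, Lyra, Mo, 32, 40), (ATL, grey, Lyra, Rae, 3, 21), (ATL, grey, Lyra, Rae, 32, 40)}.
π[pid, color, sname]: project onto (pid, color, sname) → {(21, grey, Hal), (21, grey, Mo), (21, grey, Rae), (40, grey, Hal), (40, grey, Mo), (40, grey, Rae)}

{(21, grey, Hal), (21, grey, Mo), (21, grey, Rae), (40, grey, Hal), (40, grey, Mo), (40, grey, Rae)}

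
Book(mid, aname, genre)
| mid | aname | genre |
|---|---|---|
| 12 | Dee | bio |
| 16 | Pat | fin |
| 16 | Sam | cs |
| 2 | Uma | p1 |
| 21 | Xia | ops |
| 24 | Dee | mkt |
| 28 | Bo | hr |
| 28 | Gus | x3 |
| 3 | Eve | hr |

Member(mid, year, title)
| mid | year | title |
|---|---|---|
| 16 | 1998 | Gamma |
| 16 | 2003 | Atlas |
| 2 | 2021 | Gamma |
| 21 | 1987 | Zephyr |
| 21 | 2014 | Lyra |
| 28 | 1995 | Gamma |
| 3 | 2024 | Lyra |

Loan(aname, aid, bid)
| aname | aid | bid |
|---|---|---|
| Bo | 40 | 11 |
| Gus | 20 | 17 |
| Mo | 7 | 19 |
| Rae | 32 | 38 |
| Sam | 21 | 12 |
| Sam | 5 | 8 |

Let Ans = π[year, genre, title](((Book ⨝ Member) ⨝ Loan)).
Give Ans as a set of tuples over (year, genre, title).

{(1995, hr, Gamma), (1995, x3, Gamma), (1998, cs, Gamma), (2003, cs, Atlas)}

Natural join on mid: {(16, Pat, fin, 1998, Gamma), (16, Pat, fin, 2003, Atlas), (16, Sam, cs, 1998, Gamma), (16, Sam, cs, 2003, Atlas), (2, Uma, p1, 2021, Gamma), (21, Xia, ops, 1987, Zephyr), (21, Xia, ops, 2014, Lyra), (28, Bo, hr, 1995, Gamma), (28, Gus, x3, 1995, Gamma), (3, Eve, hr, 2024, Lyra)}
Natural join on aname: {(16, Sam, cs, 1998, Gamma, 21, 12), (16, Sam, cs, 1998, Gamma, 5, 8), (16, Sam, cs, 2003, Atlas, 21, 12), (16, Sam, cs, 2003, Atlas, 5, 8), (28, Bo, hr, 1995, Gamma, 40, 11), (28, Gus, x3, 1995, Gamma, 20, 17)}
π_{year, genre, title} gives {(1995, hr, Gamma), (1995, x3, Gamma), (1998, cs, Gamma), (2003, cs, Atlas)} (2 duplicate(s) eliminated).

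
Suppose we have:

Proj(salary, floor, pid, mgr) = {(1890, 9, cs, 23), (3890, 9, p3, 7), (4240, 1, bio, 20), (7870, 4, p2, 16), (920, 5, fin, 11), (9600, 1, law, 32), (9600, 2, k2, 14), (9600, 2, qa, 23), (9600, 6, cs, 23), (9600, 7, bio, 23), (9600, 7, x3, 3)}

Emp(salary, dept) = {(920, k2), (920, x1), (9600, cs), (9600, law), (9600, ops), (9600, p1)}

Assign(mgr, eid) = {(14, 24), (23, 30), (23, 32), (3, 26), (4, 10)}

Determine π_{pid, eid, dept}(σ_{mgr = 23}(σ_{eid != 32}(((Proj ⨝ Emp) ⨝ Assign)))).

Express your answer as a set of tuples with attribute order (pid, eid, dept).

{(bio, 30, cs), (bio, 30, law), (bio, 30, ops), (bio, 30, p1), (cs, 30, cs), (cs, 30, law), (cs, 30, ops), (cs, 30, p1), (qa, 30, cs), (qa, 30, law), (qa, 30, ops), (qa, 30, p1)}

Proj ⋈ Emp (natural join on salary): {(920, 5, fin, 11, k2), (920, 5, fin, 11, x1), (9600, 1, law, 32, cs), (9600, 1, law, 32, law), (9600, 1, law, 32, ops), (9600, 1, law, 32, p1), (9600, 2, k2, 14, cs), (9600, 2, k2, 14, law), (9600, 2, k2, 14, ops), (9600, 2, k2, 14, p1), (9600, 2, qa, 23, cs), (9600, 2, qa, 23, law), (9600, 2, qa, 23, ops), (9600, 2, qa, 23, p1), (9600, 6, cs, 23, cs), (9600, 6, cs, 23, law), (9600, 6, cs, 23, ops), (9600, 6, cs, 23, p1), (9600, 7, bio, 23, cs), (9600, 7, bio, 23, law), (9600, 7, bio, 23, ops), (9600, 7, bio, 23, p1), (9600, 7, x3, 3, cs), (9600, 7, x3, 3, law), (9600, 7, x3, 3, ops), (9600, 7, x3, 3, p1)}
(Proj ⨝ Emp) ⋈ Assign (natural join on mgr): {(9600, 2, k2, 14, cs, 24), (9600, 2, k2, 14, law, 24), (9600, 2, k2, 14, ops, 24), (9600, 2, k2, 14, p1, 24), (9600, 2, qa, 23, cs, 30), (9600, 2, qa, 23, cs, 32), (9600, 2, qa, 23, law, 30), (9600, 2, qa, 23, law, 32), (9600, 2, qa, 23, ops, 30), (9600, 2, qa, 23, ops, 32), (9600, 2, qa, 23, p1, 30), (9600, 2, qa, 23, p1, 32), (9600, 6, cs, 23, cs, 30), (9600, 6, cs, 23, cs, 32), (9600, 6, cs, 23, law, 30), (9600, 6, cs, 23, law, 32), (9600, 6, cs, 23, ops, 30), (9600, 6, cs, 23, ops, 32), (9600, 6, cs, 23, p1, 30), (9600, 6, cs, 23, p1, 32), (9600, 7, bio, 23, cs, 30), (9600, 7, bio, 23, cs, 32), (9600, 7, bio, 23, law, 30), (9600, 7, bio, 23, law, 32), (9600, 7, bio, 23, ops, 30), (9600, 7, bio, 23, ops, 32), (9600, 7, bio, 23, p1, 30), (9600, 7, bio, 23, p1, 32), (9600, 7, x3, 3, cs, 26), (9600, 7, x3, 3, law, 26), (9600, 7, x3, 3, ops, 26), (9600, 7, x3, 3, p1, 26)}
Selection eid != 32: {(9600, 2, k2, 14, cs, 24), (9600, 2, k2, 14, law, 24), (9600, 2, k2, 14, ops, 24), (9600, 2, k2, 14, p1, 24), (9600, 2, qa, 23, cs, 30), (9600, 2, qa, 23, law, 30), (9600, 2, qa, 23, ops, 30), (9600, 2, qa, 23, p1, 30), (9600, 6, cs, 23, cs, 30), (9600, 6, cs, 23, law, 30), (9600, 6, cs, 23, ops, 30), (9600, 6, cs, 23, p1, 30), (9600, 7, bio, 23, cs, 30), (9600, 7, bio, 23, law, 30), (9600, 7, bio, 23, ops, 30), (9600, 7, bio, 23, p1, 30), (9600, 7, x3, 3, cs, 26), (9600, 7, x3, 3, law, 26), (9600, 7, x3, 3, ops, 26), (9600, 7, x3, 3, p1, 26)}
Selection mgr = 23: {(9600, 2, qa, 23, cs, 30), (9600, 2, qa, 23, law, 30), (9600, 2, qa, 23, ops, 30), (9600, 2, qa, 23, p1, 30), (9600, 6, cs, 23, cs, 30), (9600, 6, cs, 23, law, 30), (9600, 6, cs, 23, ops, 30), (9600, 6, cs, 23, p1, 30), (9600, 7, bio, 23, cs, 30), (9600, 7, bio, 23, law, 30), (9600, 7, bio, 23, ops, 30), (9600, 7, bio, 23, p1, 30)}
Projecting to pid, eid, dept: {(bio, 30, cs), (bio, 30, law), (bio, 30, ops), (bio, 30, p1), (cs, 30, cs), (cs, 30, law), (cs, 30, ops), (cs, 30, p1), (qa, 30, cs), (qa, 30, law), (qa, 30, ops), (qa, 30, p1)}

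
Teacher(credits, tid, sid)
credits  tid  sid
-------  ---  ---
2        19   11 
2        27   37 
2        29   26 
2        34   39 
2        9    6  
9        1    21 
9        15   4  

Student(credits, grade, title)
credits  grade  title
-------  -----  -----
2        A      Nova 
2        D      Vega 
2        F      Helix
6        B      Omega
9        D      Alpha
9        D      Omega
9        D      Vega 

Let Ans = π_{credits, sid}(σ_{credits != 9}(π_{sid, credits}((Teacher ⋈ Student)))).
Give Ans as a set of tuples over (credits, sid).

{(2, 11), (2, 26), (2, 37), (2, 39), (2, 6)}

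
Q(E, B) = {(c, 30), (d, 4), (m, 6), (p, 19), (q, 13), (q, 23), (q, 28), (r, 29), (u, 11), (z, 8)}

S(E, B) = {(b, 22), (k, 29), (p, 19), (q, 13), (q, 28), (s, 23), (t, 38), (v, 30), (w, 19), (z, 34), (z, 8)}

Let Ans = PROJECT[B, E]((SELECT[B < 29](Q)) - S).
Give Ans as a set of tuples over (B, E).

σ[B < 29]: keep tuples satisfying B < 29 → {(d, 4), (m, 6), (p, 19), (q, 13), (q, 23), (q, 28), (u, 11), (z, 8)}
Difference: {(d, 4), (m, 6), (p, 19), (q, 13), (q, 23), (q, 28), (u, 11), (z, 8)} with {(b, 22), (k, 29), (p, 19), (q, 13), (q, 28), (s, 23), (t, 38), (v, 30), (w, 19), (z, 34), (z, 8)} → {(d, 4), (m, 6), (q, 23), (u, 11)}
Keep only column(s) B, E: {(11, u), (23, q), (4, d), (6, m)}

{(11, u), (23, q), (4, d), (6, m)}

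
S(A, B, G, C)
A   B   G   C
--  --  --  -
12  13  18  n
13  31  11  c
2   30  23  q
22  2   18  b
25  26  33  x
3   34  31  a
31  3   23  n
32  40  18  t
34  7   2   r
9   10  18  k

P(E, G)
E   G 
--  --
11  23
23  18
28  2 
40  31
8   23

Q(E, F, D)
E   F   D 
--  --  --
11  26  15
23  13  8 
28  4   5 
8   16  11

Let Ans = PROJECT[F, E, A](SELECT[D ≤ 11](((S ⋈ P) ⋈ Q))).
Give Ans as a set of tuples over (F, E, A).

{(13, 23, 12), (13, 23, 22), (13, 23, 32), (13, 23, 9), (16, 8, 2), (16, 8, 31), (4, 28, 34)}

S ⋈ P (natural join on G): {(12, 13, 18, n, 23), (2, 30, 23, q, 11), (2, 30, 23, q, 8), (22, 2, 18, b, 23), (3, 34, 31, a, 40), (31, 3, 23, n, 11), (31, 3, 23, n, 8), (32, 40, 18, t, 23), (34, 7, 2, r, 28), (9, 10, 18, k, 23)}
(S ⋈ P) ⋈ Q (natural join on E): {(12, 13, 18, n, 23, 13, 8), (2, 30, 23, q, 11, 26, 15), (2, 30, 23, q, 8, 16, 11), (22, 2, 18, b, 23, 13, 8), (31, 3, 23, n, 11, 26, 15), (31, 3, 23, n, 8, 16, 11), (32, 40, 18, t, 23, 13, 8), (34, 7, 2, r, 28, 4, 5), (9, 10, 18, k, 23, 13, 8)}
Apply σ_{D ≤ 11}; surviving tuples: {(12, 13, 18, n, 23, 13, 8), (2, 30, 23, q, 8, 16, 11), (22, 2, 18, b, 23, 13, 8), (31, 3, 23, n, 8, 16, 11), (32, 40, 18, t, 23, 13, 8), (34, 7, 2, r, 28, 4, 5), (9, 10, 18, k, 23, 13, 8)}
π[F, E, A]: project onto (F, E, A) → {(13, 23, 12), (13, 23, 22), (13, 23, 32), (13, 23, 9), (16, 8, 2), (16, 8, 31), (4, 28, 34)}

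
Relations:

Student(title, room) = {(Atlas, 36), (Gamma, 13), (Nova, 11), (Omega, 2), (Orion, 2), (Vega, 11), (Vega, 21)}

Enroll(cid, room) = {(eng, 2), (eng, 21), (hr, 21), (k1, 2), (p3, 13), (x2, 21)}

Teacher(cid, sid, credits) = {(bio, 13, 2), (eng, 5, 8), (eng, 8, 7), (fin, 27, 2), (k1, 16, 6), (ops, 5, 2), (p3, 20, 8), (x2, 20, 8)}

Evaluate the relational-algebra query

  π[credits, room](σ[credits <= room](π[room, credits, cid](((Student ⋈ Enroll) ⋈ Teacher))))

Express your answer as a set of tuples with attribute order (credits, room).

{(7, 21), (8, 13), (8, 21)}

Natural join on room: {(Gamma, 13, p3), (Omega, 2, eng), (Omega, 2, k1), (Orion, 2, eng), (Orion, 2, k1), (Vega, 21, eng), (Vega, 21, hr), (Vega, 21, x2)}
Natural join on cid: {(Gamma, 13, p3, 20, 8), (Omega, 2, eng, 5, 8), (Omega, 2, eng, 8, 7), (Omega, 2, k1, 16, 6), (Orion, 2, eng, 5, 8), (Orion, 2, eng, 8, 7), (Orion, 2, k1, 16, 6), (Vega, 21, eng, 5, 8), (Vega, 21, eng, 8, 7), (Vega, 21, x2, 20, 8)}
Projecting to room, credits, cid (3 duplicate(s) eliminated): {(13, 8, p3), (2, 6, k1), (2, 7, eng), (2, 8, eng), (21, 7, eng), (21, 8, eng), (21, 8, x2)}
Apply σ_{credits <= room}; surviving tuples: {(13, 8, p3), (21, 7, eng), (21, 8, eng), (21, 8, x2)}
Projecting to credits, room (1 duplicate(s) eliminated): {(7, 21), (8, 13), (8, 21)}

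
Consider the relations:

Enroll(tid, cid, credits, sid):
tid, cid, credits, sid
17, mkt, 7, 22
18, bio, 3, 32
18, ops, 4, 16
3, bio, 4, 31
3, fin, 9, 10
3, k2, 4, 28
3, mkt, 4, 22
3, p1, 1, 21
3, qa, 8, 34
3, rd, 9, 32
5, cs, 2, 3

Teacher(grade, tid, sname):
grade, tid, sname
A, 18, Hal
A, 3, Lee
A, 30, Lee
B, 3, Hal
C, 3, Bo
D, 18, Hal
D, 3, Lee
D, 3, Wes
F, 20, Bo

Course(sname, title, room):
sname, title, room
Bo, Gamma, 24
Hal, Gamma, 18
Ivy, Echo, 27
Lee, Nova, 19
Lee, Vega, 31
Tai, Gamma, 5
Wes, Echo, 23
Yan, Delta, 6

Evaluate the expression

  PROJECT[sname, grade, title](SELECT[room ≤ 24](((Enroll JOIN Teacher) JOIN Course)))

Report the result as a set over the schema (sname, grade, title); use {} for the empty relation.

Enroll ⋈ Teacher (natural join on tid): {(18, bio, 3, 32, A, Hal), (18, bio, 3, 32, D, Hal), (18, ops, 4, 16, A, Hal), (18, ops, 4, 16, D, Hal), (3, bio, 4, 31, A, Lee), (3, bio, 4, 31, B, Hal), (3, bio, 4, 31, C, Bo), (3, bio, 4, 31, D, Lee), (3, bio, 4, 31, D, Wes), (3, fin, 9, 10, A, Lee), (3, fin, 9, 10, B, Hal), (3, fin, 9, 10, C, Bo), (3, fin, 9, 10, D, Lee), (3, fin, 9, 10, D, Wes), (3, k2, 4, 28, A, Lee), (3, k2, 4, 28, B, Hal), (3, k2, 4, 28, C, Bo), (3, k2, 4, 28, D, Lee), (3, k2, 4, 28, D, Wes), (3, mkt, 4, 22, A, Lee), (3, mkt, 4, 22, B, Hal), (3, mkt, 4, 22, C, Bo), (3, mkt, 4, 22, D, Lee), (3, mkt, 4, 22, D, Wes), (3, p1, 1, 21, A, Lee), (3, p1, 1, 21, B, Hal), (3, p1, 1, 21, C, Bo), (3, p1, 1, 21, D, Lee), (3, p1, 1, 21, D, Wes), (3, qa, 8, 34, A, Lee), (3, qa, 8, 34, B, Hal), (3, qa, 8, 34, C, Bo), (3, qa, 8, 34, D, Lee), (3, qa, 8, 34, D, Wes), (3, rd, 9, 32, A, Lee), (3, rd, 9, 32, B, Hal), (3, rd, 9, 32, C, Bo), (3, rd, 9, 32, D, Lee), (3, rd, 9, 32, D, Wes)}
(Enroll JOIN Teacher) ⋈ Course (natural join on sname): {(18, bio, 3, 32, A, Hal, Gamma, 18), (18, bio, 3, 32, D, Hal, Gamma, 18), (18, ops, 4, 16, A, Hal, Gamma, 18), (18, ops, 4, 16, D, Hal, Gamma, 18), (3, bio, 4, 31, A, Lee, Nova, 19), (3, bio, 4, 31, A, Lee, Vega, 31), (3, bio, 4, 31, B, Hal, Gamma, 18), (3, bio, 4, 31, C, Bo, Gamma, 24), (3, bio, 4, 31, D, Lee, Nova, 19), (3, bio, 4, 31, D, Lee, Vega, 31), (3, bio, 4, 31, D, Wes, Echo, 23), (3, fin, 9, 10, A, Lee, Nova, 19), (3, fin, 9, 10, A, Lee, Vega, 31), (3, fin, 9, 10, B, Hal, Gamma, 18), (3, fin, 9, 10, C, Bo, Gamma, 24), (3, fin, 9, 10, D, Lee, Nova, 19), (3, fin, 9, 10, D, Lee, Vega, 31), (3, fin, 9, 10, D, Wes, Echo, 23), (3, k2, 4, 28, A, Lee, Nova, 19), (3, k2, 4, 28, A, Lee, Vega, 31), (3, k2, 4, 28, B, Hal, Gamma, 18), (3, k2, 4, 28, C, Bo, Gamma, 24), (3, k2, 4, 28, D, Lee, Nova, 19), (3, k2, 4, 28, D, Lee, Vega, 31), (3, k2, 4, 28, D, Wes, Echo, 23), (3, mkt, 4, 22, A, Lee, Nova, 19), (3, mkt, 4, 22, A, Lee, Vega, 31), (3, mkt, 4, 22, B, Hal, Gamma, 18), (3, mkt, 4, 22, C, Bo, Gamma, 24), (3, mkt, 4, 22, D, Lee, Nova, 19), (3, mkt, 4, 22, D, Lee, Vega, 31), (3, mkt, 4, 22, D, Wes, Echo, 23), (3, p1, 1, 21, A, Lee, Nova, 19), (3, p1, 1, 21, A, Lee, Vega, 31), (3, p1, 1, 21, B, Hal, Gamma, 18), (3, p1, 1, 21, C, Bo, Gamma, 24), (3, p1, 1, 21, D, Lee, Nova, 19), (3, p1, 1, 21, D, Lee, Vega, 31), (3, p1, 1, 21, D, Wes, Echo, 23), (3, qa, 8, 34, A, Lee, Nova, 19), (3, qa, 8, 34, A, Lee, Vega, 31), (3, qa, 8, 34, B, Hal, Gamma, 18), (3, qa, 8, 34, C, Bo, Gamma, 24), (3, qa, 8, 34, D, Lee, Nova, 19), (3, qa, 8, 34, D, Lee, Vega, 31), (3, qa, 8, 34, D, Wes, Echo, 23), (3, rd, 9, 32, A, Lee, Nova, 19), (3, rd, 9, 32, A, Lee, Vega, 31), (3, rd, 9, 32, B, Hal, Gamma, 18), (3, rd, 9, 32, C, Bo, Gamma, 24), (3, rd, 9, 32, D, Lee, Nova, 19), (3, rd, 9, 32, D, Lee, Vega, 31), (3, rd, 9, 32, D, Wes, Echo, 23)}
Selection room ≤ 24: {(18, bio, 3, 32, A, Hal, Gamma, 18), (18, bio, 3, 32, D, Hal, Gamma, 18), (18, ops, 4, 16, A, Hal, Gamma, 18), (18, ops, 4, 16, D, Hal, Gamma, 18), (3, bio, 4, 31, A, Lee, Nova, 19), (3, bio, 4, 31, B, Hal, Gamma, 18), (3, bio, 4, 31, C, Bo, Gamma, 24), (3, bio, 4, 31, D, Lee, Nova, 19), (3, bio, 4, 31, D, Wes, Echo, 23), (3, fin, 9, 10, A, Lee, Nova, 19), (3, fin, 9, 10, B, Hal, Gamma, 18), (3, fin, 9, 10, C, Bo, Gamma, 24), (3, fin, 9, 10, D, Lee, Nova, 19), (3, fin, 9, 10, D, Wes, Echo, 23), (3, k2, 4, 28, A, Lee, Nova, 19), (3, k2, 4, 28, B, Hal, Gamma, 18), (3, k2, 4, 28, C, Bo, Gamma, 24), (3, k2, 4, 28, D, Lee, Nova, 19), (3, k2, 4, 28, D, Wes, Echo, 23), (3, mkt, 4, 22, A, Lee, Nova, 19), (3, mkt, 4, 22, B, Hal, Gamma, 18), (3, mkt, 4, 22, C, Bo, Gamma, 24), (3, mkt, 4, 22, D, Lee, Nova, 19), (3, mkt, 4, 22, D, Wes, Echo, 23), (3, p1, 1, 21, A, Lee, Nova, 19), (3, p1, 1, 21, B, Hal, Gamma, 18), (3, p1, 1, 21, C, Bo, Gamma, 24), (3, p1, 1, 21, D, Lee, Nova, 19), (3, p1, 1, 21, D, Wes, Echo, 23), (3, qa, 8, 34, A, Lee, Nova, 19), (3, qa, 8, 34, B, Hal, Gamma, 18), (3, qa, 8, 34, C, Bo, Gamma, 24), (3, qa, 8, 34, D, Lee, Nova, 19), (3, qa, 8, 34, D, Wes, Echo, 23), (3, rd, 9, 32, A, Lee, Nova, 19), (3, rd, 9, 32, B, Hal, Gamma, 18), (3, rd, 9, 32, C, Bo, Gamma, 24), (3, rd, 9, 32, D, Lee, Nova, 19), (3, rd, 9, 32, D, Wes, Echo, 23)}
π[sname, grade, title]: project onto (sname, grade, title) (32 duplicate(s) eliminated) → {(Bo, C, Gamma), (Hal, A, Gamma), (Hal, B, Gamma), (Hal, D, Gamma), (Lee, A, Nova), (Lee, D, Nova), (Wes, D, Echo)}

{(Bo, C, Gamma), (Hal, A, Gamma), (Hal, B, Gamma), (Hal, D, Gamma), (Lee, A, Nova), (Lee, D, Nova), (Wes, D, Echo)}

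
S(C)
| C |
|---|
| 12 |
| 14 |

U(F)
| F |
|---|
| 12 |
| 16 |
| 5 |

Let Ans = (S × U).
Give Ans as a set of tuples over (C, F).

{(12, 12), (12, 16), (12, 5), (14, 12), (14, 16), (14, 5)}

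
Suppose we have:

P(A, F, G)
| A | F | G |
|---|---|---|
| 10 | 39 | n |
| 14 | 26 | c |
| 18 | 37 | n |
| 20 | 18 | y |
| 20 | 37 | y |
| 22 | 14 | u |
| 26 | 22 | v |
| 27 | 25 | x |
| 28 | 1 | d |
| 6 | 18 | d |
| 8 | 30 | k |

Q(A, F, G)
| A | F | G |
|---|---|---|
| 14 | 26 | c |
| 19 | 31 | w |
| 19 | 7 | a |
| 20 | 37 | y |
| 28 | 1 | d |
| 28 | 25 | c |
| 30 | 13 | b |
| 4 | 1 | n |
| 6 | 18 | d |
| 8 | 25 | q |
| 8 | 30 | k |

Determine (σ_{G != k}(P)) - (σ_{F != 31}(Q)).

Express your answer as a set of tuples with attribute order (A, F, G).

Apply σ_{G != k}; surviving tuples: {(10, 39, n), (14, 26, c), (18, 37, n), (20, 18, y), (20, 37, y), (22, 14, u), (26, 22, v), (27, 25, x), (28, 1, d), (6, 18, d)}
Apply σ_{F != 31}; surviving tuples: {(14, 26, c), (19, 7, a), (20, 37, y), (28, 1, d), (28, 25, c), (30, 13, b), (4, 1, n), (6, 18, d), (8, 25, q), (8, 30, k)}
Taking the difference: {(10, 39, n), (18, 37, n), (20, 18, y), (22, 14, u), (26, 22, v), (27, 25, x)}

{(10, 39, n), (18, 37, n), (20, 18, y), (22, 14, u), (26, 22, v), (27, 25, x)}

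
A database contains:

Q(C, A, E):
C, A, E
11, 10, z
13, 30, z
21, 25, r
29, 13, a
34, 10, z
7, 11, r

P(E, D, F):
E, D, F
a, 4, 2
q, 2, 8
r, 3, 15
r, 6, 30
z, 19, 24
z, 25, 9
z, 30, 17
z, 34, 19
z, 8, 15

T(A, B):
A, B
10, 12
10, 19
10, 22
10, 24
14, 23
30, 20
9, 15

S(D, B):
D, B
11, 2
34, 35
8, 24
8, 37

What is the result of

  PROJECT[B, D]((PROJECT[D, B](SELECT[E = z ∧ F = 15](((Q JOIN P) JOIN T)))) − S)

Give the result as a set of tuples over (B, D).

{(12, 8), (19, 8), (20, 8), (22, 8)}

Joining Q and P on E yields {(11, 10, z, 19, 24), (11, 10, z, 25, 9), (11, 10, z, 30, 17), (11, 10, z, 34, 19), (11, 10, z, 8, 15), (13, 30, z, 19, 24), (13, 30, z, 25, 9), (13, 30, z, 30, 17), (13, 30, z, 34, 19), (13, 30, z, 8, 15), (21, 25, r, 3, 15), (21, 25, r, 6, 30), (29, 13, a, 4, 2), (34, 10, z, 19, 24), (34, 10, z, 25, 9), (34, 10, z, 30, 17), (34, 10, z, 34, 19), (34, 10, z, 8, 15), (7, 11, r, 3, 15), (7, 11, r, 6, 30)}.
Joining (Q JOIN P) and T on A yields {(11, 10, z, 19, 24, 12), (11, 10, z, 19, 24, 19), (11, 10, z, 19, 24, 22), (11, 10, z, 19, 24, 24), (11, 10, z, 25, 9, 12), (11, 10, z, 25, 9, 19), (11, 10, z, 25, 9, 22), (11, 10, z, 25, 9, 24), (11, 10, z, 30, 17, 12), (11, 10, z, 30, 17, 19), (11, 10, z, 30, 17, 22), (11, 10, z, 30, 17, 24), (11, 10, z, 34, 19, 12), (11, 10, z, 34, 19, 19), (11, 10, z, 34, 19, 22), (11, 10, z, 34, 19, 24), (11, 10, z, 8, 15, 12), (11, 10, z, 8, 15, 19), (11, 10, z, 8, 15, 22), (11, 10, z, 8, 15, 24), (13, 30, z, 19, 24, 20), (13, 30, z, 25, 9, 20), (13, 30, z, 30, 17, 20), (13, 30, z, 34, 19, 20), (13, 30, z, 8, 15, 20), (34, 10, z, 19, 24, 12), (34, 10, z, 19, 24, 19), (34, 10, z, 19, 24, 22), (34, 10, z, 19, 24, 24), (34, 10, z, 25, 9, 12), (34, 10, z, 25, 9, 19), (34, 10, z, 25, 9, 22), (34, 10, z, 25, 9, 24), (34, 10, z, 30, 17, 12), (34, 10, z, 30, 17, 19), (34, 10, z, 30, 17, 22), (34, 10, z, 30, 17, 24), (34, 10, z, 34, 19, 12), (34, 10, z, 34, 19, 19), (34, 10, z, 34, 19, 22), (34, 10, z, 34, 19, 24), (34, 10, z, 8, 15, 12), (34, 10, z, 8, 15, 19), (34, 10, z, 8, 15, 22), (34, 10, z, 8, 15, 24)}.
Filtering on E = z ∧ F = 15 leaves {(11, 10, z, 8, 15, 12), (11, 10, z, 8, 15, 19), (11, 10, z, 8, 15, 22), (11, 10, z, 8, 15, 24), (13, 30, z, 8, 15, 20), (34, 10, z, 8, 15, 12), (34, 10, z, 8, 15, 19), (34, 10, z, 8, 15, 22), (34, 10, z, 8, 15, 24)}.
π[D, B]: project onto (D, B) (4 duplicate(s) eliminated) → {(8, 12), (8, 19), (8, 20), (8, 22), (8, 24)}
Taking the difference: {(8, 12), (8, 19), (8, 20), (8, 22)}
π[B, D]: project onto (B, D) → {(12, 8), (19, 8), (20, 8), (22, 8)}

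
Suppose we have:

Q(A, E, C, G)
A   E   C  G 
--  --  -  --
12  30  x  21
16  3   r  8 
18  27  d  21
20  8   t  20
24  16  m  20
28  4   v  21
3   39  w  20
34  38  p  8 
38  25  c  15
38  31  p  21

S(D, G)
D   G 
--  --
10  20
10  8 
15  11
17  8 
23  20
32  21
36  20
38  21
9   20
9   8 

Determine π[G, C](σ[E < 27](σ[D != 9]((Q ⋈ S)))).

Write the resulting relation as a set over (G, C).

Natural join on G: {(12, 30, x, 21, 32), (12, 30, x, 21, 38), (16, 3, r, 8, 10), (16, 3, r, 8, 17), (16, 3, r, 8, 9), (18, 27, d, 21, 32), (18, 27, d, 21, 38), (20, 8, t, 20, 10), (20, 8, t, 20, 23), (20, 8, t, 20, 36), (20, 8, t, 20, 9), (24, 16, m, 20, 10), (24, 16, m, 20, 23), (24, 16, m, 20, 36), (24, 16, m, 20, 9), (28, 4, v, 21, 32), (28, 4, v, 21, 38), (3, 39, w, 20, 10), (3, 39, w, 20, 23), (3, 39, w, 20, 36), (3, 39, w, 20, 9), (34, 38, p, 8, 10), (34, 38, p, 8, 17), (34, 38, p, 8, 9), (38, 31, p, 21, 32), (38, 31, p, 21, 38)}
σ[D != 9]: keep tuples satisfying D != 9 → {(12, 30, x, 21, 32), (12, 30, x, 21, 38), (16, 3, r, 8, 10), (16, 3, r, 8, 17), (18, 27, d, 21, 32), (18, 27, d, 21, 38), (20, 8, t, 20, 10), (20, 8, t, 20, 23), (20, 8, t, 20, 36), (24, 16, m, 20, 10), (24, 16, m, 20, 23), (24, 16, m, 20, 36), (28, 4, v, 21, 32), (28, 4, v, 21, 38), (3, 39, w, 20, 10), (3, 39, w, 20, 23), (3, 39, w, 20, 36), (34, 38, p, 8, 10), (34, 38, p, 8, 17), (38, 31, p, 21, 32), (38, 31, p, 21, 38)}
σ[E < 27]: keep tuples satisfying E < 27 → {(16, 3, r, 8, 10), (16, 3, r, 8, 17), (20, 8, t, 20, 10), (20, 8, t, 20, 23), (20, 8, t, 20, 36), (24, 16, m, 20, 10), (24, 16, m, 20, 23), (24, 16, m, 20, 36), (28, 4, v, 21, 32), (28, 4, v, 21, 38)}
Projecting to G, C (6 duplicate(s) eliminated): {(20, m), (20, t), (21, v), (8, r)}

{(20, m), (20, t), (21, v), (8, r)}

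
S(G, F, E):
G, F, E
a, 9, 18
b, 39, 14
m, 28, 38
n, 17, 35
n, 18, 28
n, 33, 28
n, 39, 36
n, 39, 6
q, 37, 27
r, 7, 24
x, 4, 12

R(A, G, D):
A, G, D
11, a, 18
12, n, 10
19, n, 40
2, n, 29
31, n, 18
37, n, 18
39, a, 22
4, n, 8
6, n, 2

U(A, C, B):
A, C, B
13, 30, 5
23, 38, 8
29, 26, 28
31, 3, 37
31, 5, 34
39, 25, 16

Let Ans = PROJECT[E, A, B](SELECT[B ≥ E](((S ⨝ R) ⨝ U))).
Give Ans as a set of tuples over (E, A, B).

{(28, 31, 34), (28, 31, 37), (35, 31, 37), (36, 31, 37), (6, 31, 34), (6, 31, 37)}

S ⋈ R (natural join on G): {(a, 9, 18, 11, 18), (a, 9, 18, 39, 22), (n, 17, 35, 12, 10), (n, 17, 35, 19, 40), (n, 17, 35, 2, 29), (n, 17, 35, 31, 18), (n, 17, 35, 37, 18), (n, 17, 35, 4, 8), (n, 17, 35, 6, 2), (n, 18, 28, 12, 10), (n, 18, 28, 19, 40), (n, 18, 28, 2, 29), (n, 18, 28, 31, 18), (n, 18, 28, 37, 18), (n, 18, 28, 4, 8), (n, 18, 28, 6, 2), (n, 33, 28, 12, 10), (n, 33, 28, 19, 40), (n, 33, 28, 2, 29), (n, 33, 28, 31, 18), (n, 33, 28, 37, 18), (n, 33, 28, 4, 8), (n, 33, 28, 6, 2), (n, 39, 36, 12, 10), (n, 39, 36, 19, 40), (n, 39, 36, 2, 29), (n, 39, 36, 31, 18), (n, 39, 36, 37, 18), (n, 39, 36, 4, 8), (n, 39, 36, 6, 2), (n, 39, 6, 12, 10), (n, 39, 6, 19, 40), (n, 39, 6, 2, 29), (n, 39, 6, 31, 18), (n, 39, 6, 37, 18), (n, 39, 6, 4, 8), (n, 39, 6, 6, 2)}
(S ⨝ R) ⋈ U (natural join on A): {(a, 9, 18, 39, 22, 25, 16), (n, 17, 35, 31, 18, 3, 37), (n, 17, 35, 31, 18, 5, 34), (n, 18, 28, 31, 18, 3, 37), (n, 18, 28, 31, 18, 5, 34), (n, 33, 28, 31, 18, 3, 37), (n, 33, 28, 31, 18, 5, 34), (n, 39, 36, 31, 18, 3, 37), (n, 39, 36, 31, 18, 5, 34), (n, 39, 6, 31, 18, 3, 37), (n, 39, 6, 31, 18, 5, 34)}
Filtering on B ≥ E leaves {(n, 17, 35, 31, 18, 3, 37), (n, 18, 28, 31, 18, 3, 37), (n, 18, 28, 31, 18, 5, 34), (n, 33, 28, 31, 18, 3, 37), (n, 33, 28, 31, 18, 5, 34), (n, 39, 36, 31, 18, 3, 37), (n, 39, 6, 31, 18, 3, 37), (n, 39, 6, 31, 18, 5, 34)}.
π[E, A, B]: project onto (E, A, B) (2 duplicate(s) eliminated) → {(28, 31, 34), (28, 31, 37), (35, 31, 37), (36, 31, 37), (6, 31, 34), (6, 31, 37)}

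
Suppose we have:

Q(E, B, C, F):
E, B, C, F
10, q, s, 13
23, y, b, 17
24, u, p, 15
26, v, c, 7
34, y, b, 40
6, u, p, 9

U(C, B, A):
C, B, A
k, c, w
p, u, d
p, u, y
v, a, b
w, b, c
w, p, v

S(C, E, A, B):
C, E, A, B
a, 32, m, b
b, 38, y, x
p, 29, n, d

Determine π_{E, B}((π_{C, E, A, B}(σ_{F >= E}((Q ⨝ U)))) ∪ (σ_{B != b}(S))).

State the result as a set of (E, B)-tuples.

{(29, d), (38, x), (6, u)}

Q ⋈ U (natural join on B, C): {(24, u, p, 15, d), (24, u, p, 15, y), (6, u, p, 9, d), (6, u, p, 9, y)}
Selection F >= E: {(6, u, p, 9, d), (6, u, p, 9, y)}
Projecting to C, E, A, B: {(p, 6, d, u), (p, 6, y, u)}
Selection B != b: {(b, 38, y, x), (p, 29, n, d)}
Set union of the two operands is {(b, 38, y, x), (p, 29, n, d), (p, 6, d, u), (p, 6, y, u)}.
Projecting to E, B (1 duplicate(s) eliminated): {(29, d), (38, x), (6, u)}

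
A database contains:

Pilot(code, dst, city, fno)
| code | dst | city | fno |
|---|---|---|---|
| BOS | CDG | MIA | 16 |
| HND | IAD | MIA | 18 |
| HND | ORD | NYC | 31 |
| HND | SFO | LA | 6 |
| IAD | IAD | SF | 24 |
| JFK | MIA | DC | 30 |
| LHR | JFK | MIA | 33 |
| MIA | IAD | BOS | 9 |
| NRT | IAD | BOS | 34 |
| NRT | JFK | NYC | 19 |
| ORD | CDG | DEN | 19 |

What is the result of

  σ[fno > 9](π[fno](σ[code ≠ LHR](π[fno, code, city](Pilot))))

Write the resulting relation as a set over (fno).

{16, 18, 19, 24, 30, 31, 34}

π[fno, code, city]: project onto (fno, code, city) → {(16, BOS, MIA), (18, HND, MIA), (19, NRT, NYC), (19, ORD, DEN), (24, IAD, SF), (30, JFK, DC), (31, HND, NYC), (33, LHR, MIA), (34, NRT, BOS), (6, HND, LA), (9, MIA, BOS)}
Filtering on code ≠ LHR leaves {(16, BOS, MIA), (18, HND, MIA), (19, NRT, NYC), (19, ORD, DEN), (24, IAD, SF), (30, JFK, DC), (31, HND, NYC), (34, NRT, BOS), (6, HND, LA), (9, MIA, BOS)}.
π[fno]: project onto (fno) (1 duplicate(s) eliminated) → {16, 18, 19, 24, 30, 31, 34, 6, 9}
Filtering on fno > 9 leaves {16, 18, 19, 24, 30, 31, 34}.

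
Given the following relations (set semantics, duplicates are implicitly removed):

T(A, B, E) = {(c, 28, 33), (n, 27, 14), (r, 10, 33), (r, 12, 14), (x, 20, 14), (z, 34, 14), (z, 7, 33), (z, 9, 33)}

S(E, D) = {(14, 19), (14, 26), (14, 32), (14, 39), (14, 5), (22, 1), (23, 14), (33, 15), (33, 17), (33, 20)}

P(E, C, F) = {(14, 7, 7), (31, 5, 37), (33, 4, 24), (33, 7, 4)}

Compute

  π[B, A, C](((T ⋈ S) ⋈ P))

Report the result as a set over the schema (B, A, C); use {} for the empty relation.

{(10, r, 4), (10, r, 7), (12, r, 7), (20, x, 7), (27, n, 7), (28, c, 4), (28, c, 7), (34, z, 7), (7, z, 4), (7, z, 7), (9, z, 4), (9, z, 7)}

T ⋈ S (natural join on E): {(c, 28, 33, 15), (c, 28, 33, 17), (c, 28, 33, 20), (n, 27, 14, 19), (n, 27, 14, 26), (n, 27, 14, 32), (n, 27, 14, 39), (n, 27, 14, 5), (r, 10, 33, 15), (r, 10, 33, 17), (r, 10, 33, 20), (r, 12, 14, 19), (r, 12, 14, 26), (r, 12, 14, 32), (r, 12, 14, 39), (r, 12, 14, 5), (x, 20, 14, 19), (x, 20, 14, 26), (x, 20, 14, 32), (x, 20, 14, 39), (x, 20, 14, 5), (z, 34, 14, 19), (z, 34, 14, 26), (z, 34, 14, 32), (z, 34, 14, 39), (z, 34, 14, 5), (z, 7, 33, 15), (z, 7, 33, 17), (z, 7, 33, 20), (z, 9, 33, 15), (z, 9, 33, 17), (z, 9, 33, 20)}
(T ⋈ S) ⋈ P (natural join on E): {(c, 28, 33, 15, 4, 24), (c, 28, 33, 15, 7, 4), (c, 28, 33, 17, 4, 24), (c, 28, 33, 17, 7, 4), (c, 28, 33, 20, 4, 24), (c, 28, 33, 20, 7, 4), (n, 27, 14, 19, 7, 7), (n, 27, 14, 26, 7, 7), (n, 27, 14, 32, 7, 7), (n, 27, 14, 39, 7, 7), (n, 27, 14, 5, 7, 7), (r, 10, 33, 15, 4, 24), (r, 10, 33, 15, 7, 4), (r, 10, 33, 17, 4, 24), (r, 10, 33, 17, 7, 4), (r, 10, 33, 20, 4, 24), (r, 10, 33, 20, 7, 4), (r, 12, 14, 19, 7, 7), (r, 12, 14, 26, 7, 7), (r, 12, 14, 32, 7, 7), (r, 12, 14, 39, 7, 7), (r, 12, 14, 5, 7, 7), (x, 20, 14, 19, 7, 7), (x, 20, 14, 26, 7, 7), (x, 20, 14, 32, 7, 7), (x, 20, 14, 39, 7, 7), (x, 20, 14, 5, 7, 7), (z, 34, 14, 19, 7, 7), (z, 34, 14, 26, 7, 7), (z, 34, 14, 32, 7, 7), (z, 34, 14, 39, 7, 7), (z, 34, 14, 5, 7, 7), (z, 7, 33, 15, 4, 24), (z, 7, 33, 15, 7, 4), (z, 7, 33, 17, 4, 24), (z, 7, 33, 17, 7, 4), (z, 7, 33, 20, 4, 24), (z, 7, 33, 20, 7, 4), (z, 9, 33, 15, 4, 24), (z, 9, 33, 15, 7, 4), (z, 9, 33, 17, 4, 24), (z, 9, 33, 17, 7, 4), (z, 9, 33, 20, 4, 24), (z, 9, 33, 20, 7, 4)}
π[B, A, C]: project onto (B, A, C) (32 duplicate(s) eliminated) → {(10, r, 4), (10, r, 7), (12, r, 7), (20, x, 7), (27, n, 7), (28, c, 4), (28, c, 7), (34, z, 7), (7, z, 4), (7, z, 7), (9, z, 4), (9, z, 7)}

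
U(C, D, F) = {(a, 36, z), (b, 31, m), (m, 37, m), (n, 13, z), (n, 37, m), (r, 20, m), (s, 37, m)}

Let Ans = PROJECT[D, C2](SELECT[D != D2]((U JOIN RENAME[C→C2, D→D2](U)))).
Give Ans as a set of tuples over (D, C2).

{(13, a), (20, b), (20, m), (20, n), (20, s), (31, m), (31, n), (31, r), (31, s), (36, n), (37, b), (37, r)}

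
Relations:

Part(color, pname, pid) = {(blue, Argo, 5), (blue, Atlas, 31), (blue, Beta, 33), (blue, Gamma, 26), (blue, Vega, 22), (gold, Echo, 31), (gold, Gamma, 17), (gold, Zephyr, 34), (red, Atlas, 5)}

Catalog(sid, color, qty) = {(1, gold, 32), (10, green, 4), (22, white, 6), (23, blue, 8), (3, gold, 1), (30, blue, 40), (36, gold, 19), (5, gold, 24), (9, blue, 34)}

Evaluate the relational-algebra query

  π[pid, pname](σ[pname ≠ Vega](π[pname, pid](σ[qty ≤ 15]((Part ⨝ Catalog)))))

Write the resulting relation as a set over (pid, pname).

{(17, Gamma), (26, Gamma), (31, Atlas), (31, Echo), (33, Beta), (34, Zephyr), (5, Argo)}

Joining Part and Catalog on color yields {(blue, Argo, 5, 23, 8), (blue, Argo, 5, 30, 40), (blue, Argo, 5, 9, 34), (blue, Atlas, 31, 23, 8), (blue, Atlas, 31, 30, 40), (blue, Atlas, 31, 9, 34), (blue, Beta, 33, 23, 8), (blue, Beta, 33, 30, 40), (blue, Beta, 33, 9, 34), (blue, Gamma, 26, 23, 8), (blue, Gamma, 26, 30, 40), (blue, Gamma, 26, 9, 34), (blue, Vega, 22, 23, 8), (blue, Vega, 22, 30, 40), (blue, Vega, 22, 9, 34), (gold, Echo, 31, 1, 32), (gold, Echo, 31, 3, 1), (gold, Echo, 31, 36, 19), (gold, Echo, 31, 5, 24), (gold, Gamma, 17, 1, 32), (gold, Gamma, 17, 3, 1), (gold, Gamma, 17, 36, 19), (gold, Gamma, 17, 5, 24), (gold, Zephyr, 34, 1, 32), (gold, Zephyr, 34, 3, 1), (gold, Zephyr, 34, 36, 19), (gold, Zephyr, 34, 5, 24)}.
Selection qty ≤ 15: {(blue, Argo, 5, 23, 8), (blue, Atlas, 31, 23, 8), (blue, Beta, 33, 23, 8), (blue, Gamma, 26, 23, 8), (blue, Vega, 22, 23, 8), (gold, Echo, 31, 3, 1), (gold, Gamma, 17, 3, 1), (gold, Zephyr, 34, 3, 1)}
π[pname, pid]: project onto (pname, pid) → {(Argo, 5), (Atlas, 31), (Beta, 33), (Echo, 31), (Gamma, 17), (Gamma, 26), (Vega, 22), (Zephyr, 34)}
Selection pname ≠ Vega: {(Argo, 5), (Atlas, 31), (Beta, 33), (Echo, 31), (Gamma, 17), (Gamma, 26), (Zephyr, 34)}
π[pid, pname]: project onto (pid, pname) → {(17, Gamma), (26, Gamma), (31, Atlas), (31, Echo), (33, Beta), (34, Zephyr), (5, Argo)}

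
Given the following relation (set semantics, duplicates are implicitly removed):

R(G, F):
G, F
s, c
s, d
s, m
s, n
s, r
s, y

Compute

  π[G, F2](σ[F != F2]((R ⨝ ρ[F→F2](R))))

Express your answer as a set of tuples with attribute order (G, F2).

{(s, c), (s, d), (s, m), (s, n), (s, r), (s, y)}

ρ[F→F2]: schema becomes (G, F2); tuples unchanged.
R ⋈ ρ[F→F2](R) (natural join on G): {(s, c, c), (s, c, d), (s, c, m), (s, c, n), (s, c, r), (s, c, y), (s, d, c), (s, d, d), (s, d, m), (s, d, n), (s, d, r), (s, d, y), (s, m, c), (s, m, d), (s, m, m), (s, m, n), (s, m, r), (s, m, y), (s, n, c), (s, n, d), (s, n, m), (s, n, n), (s, n, r), (s, n, y), (s, r, c), (s, r, d), (s, r, m), (s, r, n), (s, r, r), (s, r, y), (s, y, c), (s, y, d), (s, y, m), (s, y, n), (s, y, r), (s, y, y)}
Apply σ_{F != F2}; surviving tuples: {(s, c, d), (s, c, m), (s, c, n), (s, c, r), (s, c, y), (s, d, c), (s, d, m), (s, d, n), (s, d, r), (s, d, y), (s, m, c), (s, m, d), (s, m, n), (s, m, r), (s, m, y), (s, n, c), (s, n, d), (s, n, m), (s, n, r), (s, n, y), (s, r, c), (s, r, d), (s, r, m), (s, r, n), (s, r, y), (s, y, c), (s, y, d), (s, y, m), (s, y, n), (s, y, r)}
Keep only column(s) G, F2 (24 duplicate(s) eliminated): {(s, c), (s, d), (s, m), (s, n), (s, r), (s, y)}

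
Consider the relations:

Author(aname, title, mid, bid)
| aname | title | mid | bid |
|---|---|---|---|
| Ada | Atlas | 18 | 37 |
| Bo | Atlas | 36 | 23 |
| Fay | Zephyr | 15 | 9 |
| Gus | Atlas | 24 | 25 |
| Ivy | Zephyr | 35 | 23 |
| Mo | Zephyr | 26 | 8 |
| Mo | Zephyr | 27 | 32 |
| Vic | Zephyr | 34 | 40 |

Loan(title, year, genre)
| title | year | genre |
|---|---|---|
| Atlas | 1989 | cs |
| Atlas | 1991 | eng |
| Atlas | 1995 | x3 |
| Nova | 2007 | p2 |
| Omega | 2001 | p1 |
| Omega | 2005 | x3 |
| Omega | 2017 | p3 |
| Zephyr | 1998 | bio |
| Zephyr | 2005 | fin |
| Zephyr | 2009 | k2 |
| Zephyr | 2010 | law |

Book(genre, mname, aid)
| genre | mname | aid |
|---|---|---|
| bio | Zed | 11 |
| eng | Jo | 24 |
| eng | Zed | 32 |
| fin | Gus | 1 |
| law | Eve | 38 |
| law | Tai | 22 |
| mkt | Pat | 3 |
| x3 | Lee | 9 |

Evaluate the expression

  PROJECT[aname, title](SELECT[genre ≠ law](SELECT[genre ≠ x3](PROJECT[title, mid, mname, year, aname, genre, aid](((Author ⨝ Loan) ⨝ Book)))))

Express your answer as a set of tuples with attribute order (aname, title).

{(Ada, Atlas), (Bo, Atlas), (Fay, Zephyr), (Gus, Atlas), (Ivy, Zephyr), (Mo, Zephyr), (Vic, Zephyr)}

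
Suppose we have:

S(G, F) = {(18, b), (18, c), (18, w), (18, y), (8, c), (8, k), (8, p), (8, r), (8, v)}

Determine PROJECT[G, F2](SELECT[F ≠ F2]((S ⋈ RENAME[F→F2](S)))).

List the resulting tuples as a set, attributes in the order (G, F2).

{(18, b), (18, c), (18, w), (18, y), (8, c), (8, k), (8, p), (8, r), (8, v)}

ρ[F→F2]: schema becomes (G, F2); tuples unchanged.
Joining S and RENAME[F→F2](S) on G yields {(18, b, b), (18, b, c), (18, b, w), (18, b, y), (18, c, b), (18, c, c), (18, c, w), (18, c, y), (18, w, b), (18, w, c), (18, w, w), (18, w, y), (18, y, b), (18, y, c), (18, y, w), (18, y, y), (8, c, c), (8, c, k), (8, c, p), (8, c, r), (8, c, v), (8, k, c), (8, k, k), (8, k, p), (8, k, r), (8, k, v), (8, p, c), (8, p, k), (8, p, p), (8, p, r), (8, p, v), (8, r, c), (8, r, k), (8, r, p), (8, r, r), (8, r, v), (8, v, c), (8, v, k), (8, v, p), (8, v, r), (8, v, v)}.
σ[F ≠ F2]: keep tuples satisfying F ≠ F2 → {(18, b, c), (18, b, w), (18, b, y), (18, c, b), (18, c, w), (18, c, y), (18, w, b), (18, w, c), (18, w, y), (18, y, b), (18, y, c), (18, y, w), (8, c, k), (8, c, p), (8, c, r), (8, c, v), (8, k, c), (8, k, p), (8, k, r), (8, k, v), (8, p, c), (8, p, k), (8, p, r), (8, p, v), (8, r, c), (8, r, k), (8, r, p), (8, r, v), (8, v, c), (8, v, k), (8, v, p), (8, v, r)}
π_{G, F2} gives {(18, b), (18, c), (18, w), (18, y), (8, c), (8, k), (8, p), (8, r), (8, v)} (23 duplicate(s) eliminated).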